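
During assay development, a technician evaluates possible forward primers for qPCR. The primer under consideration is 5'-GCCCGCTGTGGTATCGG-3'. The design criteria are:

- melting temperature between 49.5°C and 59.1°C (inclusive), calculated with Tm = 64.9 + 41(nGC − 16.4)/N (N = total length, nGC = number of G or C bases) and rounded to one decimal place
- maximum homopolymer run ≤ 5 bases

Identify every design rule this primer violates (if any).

Meets all criteria.

Base counts: A=1, T=4, G=7, C=5 (length 17).
Tm: Tm = 64.9 + 41·(12 − 16.4)/17 = 54.3°C ✓
homopolymer run: longest run = 3 ✓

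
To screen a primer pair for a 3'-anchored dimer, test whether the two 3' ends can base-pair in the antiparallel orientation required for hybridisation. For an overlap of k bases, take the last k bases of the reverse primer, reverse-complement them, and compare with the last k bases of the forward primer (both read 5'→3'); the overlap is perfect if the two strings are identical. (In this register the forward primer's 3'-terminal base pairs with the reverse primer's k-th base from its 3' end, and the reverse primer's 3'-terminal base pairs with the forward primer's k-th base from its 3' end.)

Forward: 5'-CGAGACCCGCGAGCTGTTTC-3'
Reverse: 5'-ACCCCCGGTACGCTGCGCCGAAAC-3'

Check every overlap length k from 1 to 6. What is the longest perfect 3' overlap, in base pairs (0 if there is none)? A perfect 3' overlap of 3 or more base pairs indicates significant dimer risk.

Last 6 bases (5'→3') — forward …TGTTTC, reverse …CGAAAC.
Reverse complement of the reverse primer's last 6 bases: GTTTCG; its first k bases are the reverse complement of the reverse primer's last k bases, so a perfect k-base overlap needs the forward primer's last k bases to equal them.
Comparing (forward last k vs required): k=1: C vs G ✗; k=2: TC vs GT ✗; k=3: TTC vs GTT ✗; k=4: TTTC vs GTTT ✗; k=5: GTTTC vs GTTTC ✓; k=6: TGTTTC vs GTTTCG ✗.
Only k = 5 is perfect, so the longest perfect 3' overlap is 5.

Longest perfect overlap: 5 complementary base pairs; significant dimer risk (threshold 3).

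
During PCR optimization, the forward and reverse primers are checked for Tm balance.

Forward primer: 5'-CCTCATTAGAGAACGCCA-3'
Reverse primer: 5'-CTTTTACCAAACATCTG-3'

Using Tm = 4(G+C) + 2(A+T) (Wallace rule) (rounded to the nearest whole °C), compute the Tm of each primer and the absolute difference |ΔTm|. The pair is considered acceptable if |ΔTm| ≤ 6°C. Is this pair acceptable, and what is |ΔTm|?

|ΔTm| = 8°C; the pair is not acceptable.

Forward: A=6 T=3 G=3 C=6 → Tm = 2·9 + 4·9 = 54°C.
Reverse: A=5 T=6 G=1 C=5 → Tm = 2·11 + 4·6 = 46°C.
|ΔTm| = |54 − 46| = 8°C, > 6°C.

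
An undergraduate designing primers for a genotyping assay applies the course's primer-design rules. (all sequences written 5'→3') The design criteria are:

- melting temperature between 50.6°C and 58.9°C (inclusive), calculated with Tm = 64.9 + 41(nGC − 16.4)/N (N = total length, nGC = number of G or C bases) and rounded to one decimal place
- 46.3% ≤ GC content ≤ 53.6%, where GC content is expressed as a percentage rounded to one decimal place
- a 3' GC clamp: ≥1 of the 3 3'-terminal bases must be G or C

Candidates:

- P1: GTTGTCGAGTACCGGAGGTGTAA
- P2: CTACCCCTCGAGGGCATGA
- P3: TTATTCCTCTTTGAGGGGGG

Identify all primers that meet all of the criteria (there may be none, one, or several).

P1 (23 nt, A=5 T=6 G=9 C=3): Tm = 64.9 + 41·(12 − 16.4)/23 = 57.1°C ✓; GC 12/23 = 52.2% ✓; 3' end TAA has 0 G/C, need ≥1 ✗ — fails.
P2 (19 nt, A=4 T=3 G=5 C=7): Tm = 64.9 + 41·(12 − 16.4)/19 = 55.4°C ✓; GC 12/19 = 63.2%, outside 46.3–53.6% ✗; 3' end TGA has 1 G/C ✓ — fails.
P3 (20 nt, A=2 T=8 G=7 C=3): Tm = 64.9 + 41·(10 − 16.4)/20 = 51.8°C ✓; GC 10/20 = 50.0% ✓; 3' end GGG has 3 G/C ✓ — passes.

P3 only.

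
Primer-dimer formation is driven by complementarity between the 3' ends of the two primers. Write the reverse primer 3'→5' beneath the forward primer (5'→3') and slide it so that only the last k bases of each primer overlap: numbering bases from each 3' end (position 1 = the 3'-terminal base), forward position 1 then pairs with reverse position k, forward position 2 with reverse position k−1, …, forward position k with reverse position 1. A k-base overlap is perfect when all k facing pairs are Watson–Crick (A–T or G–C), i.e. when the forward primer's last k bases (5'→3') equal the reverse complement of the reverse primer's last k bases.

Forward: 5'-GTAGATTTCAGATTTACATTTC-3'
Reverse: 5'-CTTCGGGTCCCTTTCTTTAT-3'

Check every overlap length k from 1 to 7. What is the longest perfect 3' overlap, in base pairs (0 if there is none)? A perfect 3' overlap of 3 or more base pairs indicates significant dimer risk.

Last 7 bases (5'→3') — forward …ACATTTC, reverse …TCTTTAT.
Reverse complement of the reverse primer's last 7 bases: ATAAAGA; its first k bases are the reverse complement of the reverse primer's last k bases, so a perfect k-base overlap needs the forward primer's last k bases to equal them.
Comparing (forward last k vs required): k=1: C vs A ✗; k=2: TC vs AT ✗; k=3: TTC vs ATA ✗; k=4: TTTC vs ATAA ✗; k=5: ATTTC vs ATAAA ✗; k=6: CATTTC vs ATAAAG ✗; k=7: ACATTTC vs ATAAAGA ✗.
No overlap length from 1 to 7 is perfect, so the longest perfect 3' overlap is 0.

Longest perfect overlap: 0 complementary base pairs; below the dimer-risk threshold (threshold 3).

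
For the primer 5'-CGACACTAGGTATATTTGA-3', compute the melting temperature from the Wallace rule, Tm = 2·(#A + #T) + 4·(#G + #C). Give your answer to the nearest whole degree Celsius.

Base counts: A=6, T=6, G=4, C=3 (length 19).
Tm = 2·(6+6) + 4·(4+3) = 2·12 + 4·7 = 24 + 28 = 52°C.

52°C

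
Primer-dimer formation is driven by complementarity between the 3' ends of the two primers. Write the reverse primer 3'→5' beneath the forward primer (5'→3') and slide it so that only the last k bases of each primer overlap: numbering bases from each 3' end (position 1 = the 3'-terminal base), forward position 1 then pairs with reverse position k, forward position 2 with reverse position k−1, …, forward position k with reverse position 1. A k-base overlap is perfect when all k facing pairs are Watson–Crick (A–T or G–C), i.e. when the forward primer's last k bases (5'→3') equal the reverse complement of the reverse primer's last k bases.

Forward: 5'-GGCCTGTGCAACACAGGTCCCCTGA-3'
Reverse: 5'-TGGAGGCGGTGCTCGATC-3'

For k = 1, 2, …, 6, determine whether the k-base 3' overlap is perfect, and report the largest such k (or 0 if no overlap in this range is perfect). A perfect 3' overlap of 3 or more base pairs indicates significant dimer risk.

Longest perfect overlap: 2 complementary base pairs; below the dimer-risk threshold (threshold 3).

Last 6 bases (5'→3') — forward …CCCTGA, reverse …TCGATC.
Reverse complement of the reverse primer's last 6 bases: GATCGA; its first k bases are the reverse complement of the reverse primer's last k bases, so a perfect k-base overlap needs the forward primer's last k bases to equal them.
Comparing (forward last k vs required): k=1: A vs G ✗; k=2: GA vs GA ✓; k=3: TGA vs GAT ✗; k=4: CTGA vs GATC ✗; k=5: CCTGA vs GATCG ✗; k=6: CCCTGA vs GATCGA ✗.
Only k = 2 is perfect, so the longest perfect 3' overlap is 2.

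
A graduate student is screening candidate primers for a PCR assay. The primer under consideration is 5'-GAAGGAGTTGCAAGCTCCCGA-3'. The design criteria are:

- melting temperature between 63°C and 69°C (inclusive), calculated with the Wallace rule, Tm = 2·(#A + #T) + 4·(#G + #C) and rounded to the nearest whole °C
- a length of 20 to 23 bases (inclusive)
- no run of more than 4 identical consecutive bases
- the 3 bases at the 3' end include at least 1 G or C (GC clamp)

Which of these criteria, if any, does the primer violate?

Meets all criteria.

Base counts: A=6, T=3, G=7, C=5 (length 21).
Tm: Tm = 2·9 + 4·12 = 66°C ✓
length: length 21 ✓
homopolymer run: longest run = 3 ✓
GC clamp: 3' end CGA has 2 G/C ✓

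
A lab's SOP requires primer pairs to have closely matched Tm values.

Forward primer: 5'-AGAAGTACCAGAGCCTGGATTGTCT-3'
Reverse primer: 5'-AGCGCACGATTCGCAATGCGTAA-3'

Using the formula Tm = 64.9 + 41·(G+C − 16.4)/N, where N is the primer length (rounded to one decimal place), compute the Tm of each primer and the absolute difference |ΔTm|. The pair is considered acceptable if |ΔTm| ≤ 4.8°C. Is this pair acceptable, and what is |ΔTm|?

Forward: G+C = 12, N = 25 → Tm = 64.9 + 41·(12 − 16.4)/25 = 57.7°C.
Reverse: G+C = 12, N = 23 → Tm = 64.9 + 41·(12 − 16.4)/23 = 57.1°C.
|ΔTm| = |57.7 − 57.1| = 0.6°C, ≤ 4.8°C.

|ΔTm| = 0.6°C; the pair is acceptable.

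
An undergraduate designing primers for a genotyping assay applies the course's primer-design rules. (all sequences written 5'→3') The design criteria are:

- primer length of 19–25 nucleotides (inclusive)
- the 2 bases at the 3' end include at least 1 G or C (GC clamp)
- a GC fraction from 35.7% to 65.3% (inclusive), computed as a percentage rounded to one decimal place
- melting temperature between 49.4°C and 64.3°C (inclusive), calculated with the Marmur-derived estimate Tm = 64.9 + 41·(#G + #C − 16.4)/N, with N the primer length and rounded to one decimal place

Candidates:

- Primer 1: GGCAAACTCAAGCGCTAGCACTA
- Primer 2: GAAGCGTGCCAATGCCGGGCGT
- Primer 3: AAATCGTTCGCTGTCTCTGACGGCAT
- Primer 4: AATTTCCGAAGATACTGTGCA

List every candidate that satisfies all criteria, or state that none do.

None of the candidates satisfy all criteria.

Primer 1 (23 nt, A=8 T=3 G=5 C=7): length 23 ✓; 3' end TA has 0 G/C, need ≥1 ✗; GC 12/23 = 52.2% ✓; Tm = 64.9 + 41·(12 − 16.4)/23 = 57.1°C ✓ — fails.
Primer 2 (22 nt, A=4 T=3 G=9 C=6): length 22 ✓; 3' end GT has 1 G/C ✓; GC 15/22 = 68.2%, outside 35.7–65.3% ✗; Tm = 64.9 + 41·(15 − 16.4)/22 = 62.3°C ✓ — fails.
Primer 3 (26 nt, A=5 T=8 G=6 C=7): length 26, outside 19–25 ✗; 3' end AT has 0 G/C, need ≥1 ✗; GC 13/26 = 50.0% ✓; Tm = 64.9 + 41·(13 − 16.4)/26 = 59.5°C ✓ — fails.
Primer 4 (21 nt, A=7 T=6 G=4 C=4): length 21 ✓; 3' end CA has 1 G/C ✓; GC 8/21 = 38.1% ✓; Tm = 64.9 + 41·(8 − 16.4)/21 = 48.5°C, outside 49.4–64.3°C ✗ — fails.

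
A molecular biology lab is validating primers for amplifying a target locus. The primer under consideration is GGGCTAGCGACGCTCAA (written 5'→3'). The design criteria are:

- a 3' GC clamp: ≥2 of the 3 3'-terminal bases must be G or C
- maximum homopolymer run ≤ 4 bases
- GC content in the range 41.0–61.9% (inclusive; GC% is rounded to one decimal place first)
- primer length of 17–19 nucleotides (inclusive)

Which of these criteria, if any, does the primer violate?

Base counts: A=4, T=2, G=6, C=5 (length 17).
GC clamp: 3' end CAA has 1 G/C, need ≥2 ✗
homopolymer run: longest run = 3 ✓
GC content: GC 11/17 = 64.7%, outside 41.0–61.9% ✗
length: length 17 ✓

Fails: GC clamp, GC content.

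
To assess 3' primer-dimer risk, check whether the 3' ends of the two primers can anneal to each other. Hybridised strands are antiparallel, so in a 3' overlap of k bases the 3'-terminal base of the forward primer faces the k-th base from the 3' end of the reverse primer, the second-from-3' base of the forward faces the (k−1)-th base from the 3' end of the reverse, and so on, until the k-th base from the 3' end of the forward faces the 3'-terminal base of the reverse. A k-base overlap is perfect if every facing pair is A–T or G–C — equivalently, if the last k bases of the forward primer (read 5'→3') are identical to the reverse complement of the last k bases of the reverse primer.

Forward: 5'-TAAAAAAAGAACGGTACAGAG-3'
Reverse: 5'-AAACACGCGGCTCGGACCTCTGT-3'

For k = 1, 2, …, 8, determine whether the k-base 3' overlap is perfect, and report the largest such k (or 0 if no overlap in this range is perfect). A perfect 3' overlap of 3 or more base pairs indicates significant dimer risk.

Last 8 bases (5'→3') — forward …GTACAGAG, reverse …ACCTCTGT.
Reverse complement of the reverse primer's last 8 bases: ACAGAGGT; its first k bases are the reverse complement of the reverse primer's last k bases, so a perfect k-base overlap needs the forward primer's last k bases to equal them.
Comparing (forward last k vs required): k=1: G vs A ✗; k=2: AG vs AC ✗; k=3: GAG vs ACA ✗; k=4: AGAG vs ACAG ✗; k=5: CAGAG vs ACAGA ✗; k=6: ACAGAG vs ACAGAG ✓; k=7: TACAGAG vs ACAGAGG ✗; k=8: GTACAGAG vs ACAGAGGT ✗.
Only k = 6 is perfect, so the longest perfect 3' overlap is 6.

Longest perfect overlap: 6 complementary base pairs; significant dimer risk (threshold 3).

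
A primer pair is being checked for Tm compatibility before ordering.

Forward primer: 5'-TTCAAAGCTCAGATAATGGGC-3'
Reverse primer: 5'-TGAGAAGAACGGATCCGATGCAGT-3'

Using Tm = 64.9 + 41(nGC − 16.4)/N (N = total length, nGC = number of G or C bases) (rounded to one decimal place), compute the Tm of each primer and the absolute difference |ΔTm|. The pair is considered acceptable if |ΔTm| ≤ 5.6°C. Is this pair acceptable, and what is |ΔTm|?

Forward: G+C = 9, N = 21 → Tm = 64.9 + 41·(9 − 16.4)/21 = 50.5°C.
Reverse: G+C = 12, N = 24 → Tm = 64.9 + 41·(12 − 16.4)/24 = 57.4°C.
|ΔTm| = |50.5 − 57.4| = 6.9°C, > 5.6°C.

|ΔTm| = 6.9°C; the pair is not acceptable.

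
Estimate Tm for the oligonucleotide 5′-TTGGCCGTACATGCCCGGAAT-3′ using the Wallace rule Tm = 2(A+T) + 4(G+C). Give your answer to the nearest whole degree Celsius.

66°C

Base counts: A=4, T=5, G=6, C=6 (length 21).
Tm = 2·(4+5) + 4·(6+6) = 2·9 + 4·12 = 18 + 48 = 66°C.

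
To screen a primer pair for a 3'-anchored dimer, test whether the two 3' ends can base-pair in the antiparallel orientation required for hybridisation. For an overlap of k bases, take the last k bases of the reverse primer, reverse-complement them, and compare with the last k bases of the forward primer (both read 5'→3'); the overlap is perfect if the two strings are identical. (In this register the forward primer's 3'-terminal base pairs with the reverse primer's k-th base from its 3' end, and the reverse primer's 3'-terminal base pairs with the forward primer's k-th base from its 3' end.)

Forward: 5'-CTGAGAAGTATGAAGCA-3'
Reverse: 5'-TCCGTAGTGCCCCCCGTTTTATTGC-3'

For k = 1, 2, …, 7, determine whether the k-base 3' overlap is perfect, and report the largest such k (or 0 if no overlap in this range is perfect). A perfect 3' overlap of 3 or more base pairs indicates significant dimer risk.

Longest perfect overlap: 3 complementary base pairs; significant dimer risk (threshold 3).

Last 7 bases (5'→3') — forward …TGAAGCA, reverse …TTATTGC.
Reverse complement of the reverse primer's last 7 bases: GCAATAA; its first k bases are the reverse complement of the reverse primer's last k bases, so a perfect k-base overlap needs the forward primer's last k bases to equal them.
Comparing (forward last k vs required): k=1: A vs G ✗; k=2: CA vs GC ✗; k=3: GCA vs GCA ✓; k=4: AGCA vs GCAA ✗; k=5: AAGCA vs GCAAT ✗; k=6: GAAGCA vs GCAATA ✗; k=7: TGAAGCA vs GCAATAA ✗.
Only k = 3 is perfect, so the longest perfect 3' overlap is 3.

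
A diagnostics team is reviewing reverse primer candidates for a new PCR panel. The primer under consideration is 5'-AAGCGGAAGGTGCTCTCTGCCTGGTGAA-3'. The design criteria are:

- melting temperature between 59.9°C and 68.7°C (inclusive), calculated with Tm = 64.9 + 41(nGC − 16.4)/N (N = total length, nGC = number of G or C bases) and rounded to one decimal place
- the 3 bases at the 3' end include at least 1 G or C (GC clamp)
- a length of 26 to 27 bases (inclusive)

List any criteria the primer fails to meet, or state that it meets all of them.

Fails: length.

Base counts: A=6, T=6, G=10, C=6 (length 28).
Tm: Tm = 64.9 + 41·(16 − 16.4)/28 = 64.3°C ✓
GC clamp: 3' end GAA has 1 G/C ✓
length: length 28, outside 26–27 ✗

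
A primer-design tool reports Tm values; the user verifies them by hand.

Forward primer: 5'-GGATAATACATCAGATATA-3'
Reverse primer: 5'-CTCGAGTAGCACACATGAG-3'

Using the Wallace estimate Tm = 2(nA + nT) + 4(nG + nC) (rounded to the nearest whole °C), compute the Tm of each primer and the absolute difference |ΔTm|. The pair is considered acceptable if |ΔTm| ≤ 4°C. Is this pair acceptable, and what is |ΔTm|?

Forward: A=9 T=5 G=3 C=2 → Tm = 2·14 + 4·5 = 48°C.
Reverse: A=6 T=3 G=5 C=5 → Tm = 2·9 + 4·10 = 58°C.
|ΔTm| = |48 − 58| = 10°C, > 4°C.

|ΔTm| = 10°C; the pair is not acceptable.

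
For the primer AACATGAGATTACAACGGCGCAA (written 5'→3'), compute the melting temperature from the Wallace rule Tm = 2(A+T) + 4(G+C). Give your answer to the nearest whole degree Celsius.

66°C

Base counts: A=10, T=3, G=5, C=5 (length 23).
Tm = 2·(10+3) + 4·(5+5) = 2·13 + 4·10 = 26 + 40 = 66°C.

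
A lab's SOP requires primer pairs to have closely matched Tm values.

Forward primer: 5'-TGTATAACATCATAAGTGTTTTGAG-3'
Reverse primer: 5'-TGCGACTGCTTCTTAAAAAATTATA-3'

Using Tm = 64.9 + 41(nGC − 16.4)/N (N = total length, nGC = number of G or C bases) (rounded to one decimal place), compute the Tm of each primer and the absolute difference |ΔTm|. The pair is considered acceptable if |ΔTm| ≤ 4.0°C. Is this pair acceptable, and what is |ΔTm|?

Forward: G+C = 7, N = 25 → Tm = 64.9 + 41·(7 − 16.4)/25 = 49.5°C.
Reverse: G+C = 7, N = 25 → Tm = 64.9 + 41·(7 − 16.4)/25 = 49.5°C.
|ΔTm| = |49.5 − 49.5| = 0.0°C, ≤ 4.0°C.

|ΔTm| = 0.0°C; the pair is acceptable.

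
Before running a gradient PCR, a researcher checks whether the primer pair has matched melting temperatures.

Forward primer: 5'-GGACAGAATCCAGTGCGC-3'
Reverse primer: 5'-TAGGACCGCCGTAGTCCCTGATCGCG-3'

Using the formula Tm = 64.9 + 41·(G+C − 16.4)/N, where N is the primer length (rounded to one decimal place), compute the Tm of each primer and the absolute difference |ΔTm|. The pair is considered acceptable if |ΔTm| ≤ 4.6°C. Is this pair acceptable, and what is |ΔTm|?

Forward: G+C = 11, N = 18 → Tm = 64.9 + 41·(11 − 16.4)/18 = 52.6°C.
Reverse: G+C = 17, N = 26 → Tm = 64.9 + 41·(17 − 16.4)/26 = 65.8°C.
|ΔTm| = |52.6 − 65.8| = 13.2°C, > 4.6°C.

|ΔTm| = 13.2°C; the pair is not acceptable.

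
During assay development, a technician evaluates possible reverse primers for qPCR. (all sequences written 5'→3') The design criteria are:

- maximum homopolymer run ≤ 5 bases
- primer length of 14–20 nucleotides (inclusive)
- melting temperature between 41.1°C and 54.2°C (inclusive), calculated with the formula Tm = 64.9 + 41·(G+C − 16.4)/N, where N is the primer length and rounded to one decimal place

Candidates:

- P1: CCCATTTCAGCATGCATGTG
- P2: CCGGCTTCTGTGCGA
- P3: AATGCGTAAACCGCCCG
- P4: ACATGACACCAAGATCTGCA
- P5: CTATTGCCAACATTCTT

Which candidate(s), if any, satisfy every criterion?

P1, P2, P3 and P4.

P1 (20 nt, A=4 T=6 G=4 C=6): longest run = 3 ✓; length 20 ✓; Tm = 64.9 + 41·(10 − 16.4)/20 = 51.8°C ✓ — passes.
P2 (15 nt, A=1 T=4 G=5 C=5): longest run = 2 ✓; length 15 ✓; Tm = 64.9 + 41·(10 − 16.4)/15 = 47.4°C ✓ — passes.
P3 (17 nt, A=5 T=2 G=4 C=6): longest run = 3 ✓; length 17 ✓; Tm = 64.9 + 41·(10 − 16.4)/17 = 49.5°C ✓ — passes.
P4 (20 nt, A=8 T=3 G=3 C=6): longest run = 2 ✓; length 20 ✓; Tm = 64.9 + 41·(9 − 16.4)/20 = 49.7°C ✓ — passes.
P5 (17 nt, A=4 T=7 G=1 C=5): longest run = 2 ✓; length 17 ✓; Tm = 64.9 + 41·(6 − 16.4)/17 = 39.8°C, outside 41.1–54.2°C ✗ — fails.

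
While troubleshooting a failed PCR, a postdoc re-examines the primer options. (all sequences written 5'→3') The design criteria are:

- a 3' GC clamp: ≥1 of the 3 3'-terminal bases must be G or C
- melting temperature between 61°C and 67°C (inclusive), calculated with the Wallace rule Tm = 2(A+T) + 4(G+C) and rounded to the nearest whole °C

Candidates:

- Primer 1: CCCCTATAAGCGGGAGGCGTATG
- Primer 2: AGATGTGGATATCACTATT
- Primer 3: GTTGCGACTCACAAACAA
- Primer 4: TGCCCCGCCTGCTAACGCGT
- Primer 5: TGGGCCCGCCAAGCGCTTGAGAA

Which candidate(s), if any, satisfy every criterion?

None of the candidates satisfy all criteria.

Primer 1 (23 nt, A=5 T=4 G=8 C=6): 3' end ATG has 1 G/C ✓; Tm = 2·9 + 4·14 = 74°C, outside 61–67°C ✗ — fails.
Primer 2 (19 nt, A=6 T=7 G=4 C=2): 3' end ATT has 0 G/C, need ≥1 ✗; Tm = 2·13 + 4·6 = 50°C, outside 61–67°C ✗ — fails.
Primer 3 (18 nt, A=7 T=3 G=3 C=5): 3' end CAA has 1 G/C ✓; Tm = 2·10 + 4·8 = 52°C, outside 61–67°C ✗ — fails.
Primer 4 (20 nt, A=2 T=4 G=5 C=9): 3' end CGT has 2 G/C ✓; Tm = 2·6 + 4·14 = 68°C, outside 61–67°C ✗ — fails.
Primer 5 (23 nt, A=5 T=3 G=8 C=7): 3' end GAA has 1 G/C ✓; Tm = 2·8 + 4·15 = 76°C, outside 61–67°C ✗ — fails.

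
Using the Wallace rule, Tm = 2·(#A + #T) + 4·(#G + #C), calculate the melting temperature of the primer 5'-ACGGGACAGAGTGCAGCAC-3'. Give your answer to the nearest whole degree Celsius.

Base counts: A=6, T=1, G=7, C=5 (length 19).
Tm = 2·(6+1) + 4·(7+5) = 2·7 + 4·12 = 14 + 48 = 62°C.

62°C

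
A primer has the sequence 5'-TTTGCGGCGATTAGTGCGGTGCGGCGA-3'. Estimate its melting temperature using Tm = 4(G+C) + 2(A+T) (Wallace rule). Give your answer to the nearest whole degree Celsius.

Base counts: A=3, T=7, G=12, C=5 (length 27).
Tm = 2·(3+7) + 4·(12+5) = 2·10 + 4·17 = 20 + 68 = 88°C.

88°C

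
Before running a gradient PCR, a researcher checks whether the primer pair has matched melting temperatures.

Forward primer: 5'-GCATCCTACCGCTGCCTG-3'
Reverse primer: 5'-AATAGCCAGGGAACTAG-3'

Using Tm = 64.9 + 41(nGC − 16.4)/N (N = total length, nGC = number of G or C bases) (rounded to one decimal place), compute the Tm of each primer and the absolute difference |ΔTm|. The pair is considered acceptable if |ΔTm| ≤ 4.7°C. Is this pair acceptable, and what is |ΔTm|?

Forward: G+C = 12, N = 18 → Tm = 64.9 + 41·(12 − 16.4)/18 = 54.9°C.
Reverse: G+C = 8, N = 17 → Tm = 64.9 + 41·(8 − 16.4)/17 = 44.6°C.
|ΔTm| = |54.9 − 44.6| = 10.3°C, > 4.7°C.

|ΔTm| = 10.3°C; the pair is not acceptable.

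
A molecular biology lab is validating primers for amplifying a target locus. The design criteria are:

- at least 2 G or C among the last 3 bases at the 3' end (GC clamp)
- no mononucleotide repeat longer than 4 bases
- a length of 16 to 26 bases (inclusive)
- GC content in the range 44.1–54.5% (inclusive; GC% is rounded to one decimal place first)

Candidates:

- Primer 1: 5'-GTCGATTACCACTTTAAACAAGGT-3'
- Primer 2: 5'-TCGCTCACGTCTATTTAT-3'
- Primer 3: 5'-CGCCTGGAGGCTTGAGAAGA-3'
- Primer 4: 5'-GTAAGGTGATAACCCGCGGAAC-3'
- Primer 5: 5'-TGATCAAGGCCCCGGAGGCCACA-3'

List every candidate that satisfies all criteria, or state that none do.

Primer 1 (24 nt, A=8 T=7 G=4 C=5): 3' end GGT has 2 G/C ✓; longest run = 3 ✓; length 24 ✓; GC 9/24 = 37.5%, outside 44.1–54.5% ✗ — fails.
Primer 2 (18 nt, A=3 T=8 G=2 C=5): 3' end TAT has 0 G/C, need ≥2 ✗; longest run = 3 ✓; length 18 ✓; GC 7/18 = 38.9%, outside 44.1–54.5% ✗ — fails.
Primer 3 (20 nt, A=5 T=3 G=8 C=4): 3' end AGA has 1 G/C, need ≥2 ✗; longest run = 2 ✓; length 20 ✓; GC 12/20 = 60.0%, outside 44.1–54.5% ✗ — fails.
Primer 4 (22 nt, A=7 T=3 G=7 C=5): 3' end AAC has 1 G/C, need ≥2 ✗; longest run = 3 ✓; length 22 ✓; GC 12/22 = 54.5% ✓ — fails.
Primer 5 (23 nt, A=6 T=2 G=7 C=8): 3' end ACA has 1 G/C, need ≥2 ✗; longest run = 4 ✓; length 23 ✓; GC 15/23 = 65.2%, outside 44.1–54.5% ✗ — fails.

None of the candidates satisfy all criteria.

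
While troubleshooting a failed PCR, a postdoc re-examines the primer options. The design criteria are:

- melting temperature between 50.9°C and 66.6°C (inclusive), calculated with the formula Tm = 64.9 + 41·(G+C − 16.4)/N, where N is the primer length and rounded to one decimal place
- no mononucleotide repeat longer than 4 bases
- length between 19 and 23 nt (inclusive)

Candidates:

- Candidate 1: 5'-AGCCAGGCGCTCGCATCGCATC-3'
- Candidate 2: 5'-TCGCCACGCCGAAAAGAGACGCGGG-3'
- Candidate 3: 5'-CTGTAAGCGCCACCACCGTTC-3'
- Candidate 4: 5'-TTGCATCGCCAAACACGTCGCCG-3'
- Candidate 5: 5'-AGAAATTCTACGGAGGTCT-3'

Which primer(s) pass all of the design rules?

Candidate 1, Candidate 3 and Candidate 4.

Candidate 1 (22 nt, A=4 T=3 G=6 C=9): Tm = 64.9 + 41·(15 − 16.4)/22 = 62.3°C ✓; longest run = 2 ✓; length 22 ✓ — passes.
Candidate 2 (25 nt, A=7 T=1 G=9 C=8): Tm = 64.9 + 41·(17 − 16.4)/25 = 65.9°C ✓; longest run = 4 ✓; length 25, outside 19–23 ✗ — fails.
Candidate 3 (21 nt, A=4 T=4 G=4 C=9): Tm = 64.9 + 41·(13 − 16.4)/21 = 58.3°C ✓; longest run = 2 ✓; length 21 ✓ — passes.
Candidate 4 (23 nt, A=5 T=4 G=5 C=9): Tm = 64.9 + 41·(14 − 16.4)/23 = 60.6°C ✓; longest run = 3 ✓; length 23 ✓ — passes.
Candidate 5 (19 nt, A=6 T=5 G=5 C=3): Tm = 64.9 + 41·(8 − 16.4)/19 = 46.8°C, outside 50.9–66.6°C ✗; longest run = 3 ✓; length 19 ✓ — fails.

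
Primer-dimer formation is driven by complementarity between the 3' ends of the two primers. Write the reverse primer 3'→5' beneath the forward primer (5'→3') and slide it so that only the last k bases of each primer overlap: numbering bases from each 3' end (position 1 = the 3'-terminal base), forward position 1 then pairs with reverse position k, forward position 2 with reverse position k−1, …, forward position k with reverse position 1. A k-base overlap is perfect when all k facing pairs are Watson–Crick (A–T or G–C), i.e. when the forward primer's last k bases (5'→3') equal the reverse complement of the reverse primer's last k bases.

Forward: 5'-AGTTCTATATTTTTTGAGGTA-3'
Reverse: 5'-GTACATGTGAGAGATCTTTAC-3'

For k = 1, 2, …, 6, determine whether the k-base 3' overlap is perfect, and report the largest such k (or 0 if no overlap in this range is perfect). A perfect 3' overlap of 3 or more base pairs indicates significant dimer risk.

Last 6 bases (5'→3') — forward …GAGGTA, reverse …CTTTAC.
Reverse complement of the reverse primer's last 6 bases: GTAAAG; its first k bases are the reverse complement of the reverse primer's last k bases, so a perfect k-base overlap needs the forward primer's last k bases to equal them.
Comparing (forward last k vs required): k=1: A vs G ✗; k=2: TA vs GT ✗; k=3: GTA vs GTA ✓; k=4: GGTA vs GTAA ✗; k=5: AGGTA vs GTAAA ✗; k=6: GAGGTA vs GTAAAG ✗.
Only k = 3 is perfect, so the longest perfect 3' overlap is 3.

Longest perfect overlap: 3 complementary base pairs; significant dimer risk (threshold 3).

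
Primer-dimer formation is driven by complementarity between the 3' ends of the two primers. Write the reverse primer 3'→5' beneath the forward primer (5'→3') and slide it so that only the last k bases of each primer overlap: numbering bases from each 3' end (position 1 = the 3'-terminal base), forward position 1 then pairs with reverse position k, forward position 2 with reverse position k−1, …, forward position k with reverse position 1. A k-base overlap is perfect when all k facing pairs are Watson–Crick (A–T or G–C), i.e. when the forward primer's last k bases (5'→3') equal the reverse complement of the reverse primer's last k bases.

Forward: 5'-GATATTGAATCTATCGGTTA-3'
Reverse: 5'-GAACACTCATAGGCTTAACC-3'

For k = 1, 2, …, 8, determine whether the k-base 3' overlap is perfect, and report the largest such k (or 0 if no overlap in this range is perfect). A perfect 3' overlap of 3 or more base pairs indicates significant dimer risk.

Longest perfect overlap: 5 complementary base pairs; significant dimer risk (threshold 3).

Last 8 bases (5'→3') — forward …ATCGGTTA, reverse …GCTTAACC.
Reverse complement of the reverse primer's last 8 bases: GGTTAAGC; its first k bases are the reverse complement of the reverse primer's last k bases, so a perfect k-base overlap needs the forward primer's last k bases to equal them.
Comparing (forward last k vs required): k=1: A vs G ✗; k=2: TA vs GG ✗; k=3: TTA vs GGT ✗; k=4: GTTA vs GGTT ✗; k=5: GGTTA vs GGTTA ✓; k=6: CGGTTA vs GGTTAA ✗; k=7: TCGGTTA vs GGTTAAG ✗; k=8: ATCGGTTA vs GGTTAAGC ✗.
Only k = 5 is perfect, so the longest perfect 3' overlap is 5.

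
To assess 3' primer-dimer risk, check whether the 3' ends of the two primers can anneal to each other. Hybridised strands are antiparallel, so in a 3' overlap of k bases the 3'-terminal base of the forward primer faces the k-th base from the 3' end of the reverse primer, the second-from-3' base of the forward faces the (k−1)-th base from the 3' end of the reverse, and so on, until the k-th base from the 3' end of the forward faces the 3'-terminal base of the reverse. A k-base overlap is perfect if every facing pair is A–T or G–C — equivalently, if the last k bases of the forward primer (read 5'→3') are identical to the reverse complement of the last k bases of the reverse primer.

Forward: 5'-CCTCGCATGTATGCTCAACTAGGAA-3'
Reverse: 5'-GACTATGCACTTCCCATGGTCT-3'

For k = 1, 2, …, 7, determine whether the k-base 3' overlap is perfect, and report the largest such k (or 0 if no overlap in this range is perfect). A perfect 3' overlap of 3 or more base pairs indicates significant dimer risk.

Longest perfect overlap: 1 complementary base pair; below the dimer-risk threshold (threshold 3).

Last 7 bases (5'→3') — forward …CTAGGAA, reverse …ATGGTCT.
Reverse complement of the reverse primer's last 7 bases: AGACCAT; its first k bases are the reverse complement of the reverse primer's last k bases, so a perfect k-base overlap needs the forward primer's last k bases to equal them.
Comparing (forward last k vs required): k=1: A vs A ✓; k=2: AA vs AG ✗; k=3: GAA vs AGA ✗; k=4: GGAA vs AGAC ✗; k=5: AGGAA vs AGACC ✗; k=6: TAGGAA vs AGACCA ✗; k=7: CTAGGAA vs AGACCAT ✗.
Only k = 1 is perfect, so the longest perfect 3' overlap is 1.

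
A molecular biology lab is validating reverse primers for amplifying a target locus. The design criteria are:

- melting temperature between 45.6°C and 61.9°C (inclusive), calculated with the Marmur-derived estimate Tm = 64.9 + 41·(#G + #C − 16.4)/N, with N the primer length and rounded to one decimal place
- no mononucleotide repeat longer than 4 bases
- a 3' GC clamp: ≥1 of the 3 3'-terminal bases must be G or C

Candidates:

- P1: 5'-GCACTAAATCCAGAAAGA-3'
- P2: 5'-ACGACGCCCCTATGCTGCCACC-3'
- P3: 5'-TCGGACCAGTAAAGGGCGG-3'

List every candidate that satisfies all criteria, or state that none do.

P3 only.

P1 (18 nt, A=9 T=2 G=3 C=4): Tm = 64.9 + 41·(7 − 16.4)/18 = 43.5°C, outside 45.6–61.9°C ✗; longest run = 3 ✓; 3' end AGA has 1 G/C ✓ — fails.
P2 (22 nt, A=4 T=3 G=4 C=11): Tm = 64.9 + 41·(15 − 16.4)/22 = 62.3°C, outside 45.6–61.9°C ✗; longest run = 4 ✓; 3' end ACC has 2 G/C ✓ — fails.
P3 (19 nt, A=5 T=2 G=8 C=4): Tm = 64.9 + 41·(12 − 16.4)/19 = 55.4°C ✓; longest run = 3 ✓; 3' end CGG has 3 G/C ✓ — passes.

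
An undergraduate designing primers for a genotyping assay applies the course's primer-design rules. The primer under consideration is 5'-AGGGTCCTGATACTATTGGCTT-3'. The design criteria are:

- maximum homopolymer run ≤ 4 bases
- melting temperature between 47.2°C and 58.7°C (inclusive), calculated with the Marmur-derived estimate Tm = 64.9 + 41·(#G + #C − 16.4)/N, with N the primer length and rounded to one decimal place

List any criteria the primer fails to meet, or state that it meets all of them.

Base counts: A=4, T=8, G=6, C=4 (length 22).
homopolymer run: longest run = 3 ✓
Tm: Tm = 64.9 + 41·(10 − 16.4)/22 = 53.0°C ✓

Meets all criteria.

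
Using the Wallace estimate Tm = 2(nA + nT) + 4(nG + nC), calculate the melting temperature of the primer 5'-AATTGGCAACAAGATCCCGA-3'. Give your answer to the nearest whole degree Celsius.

58°C

Base counts: A=8, T=3, G=4, C=5 (length 20).
Tm = 2·(8+3) + 4·(4+5) = 2·11 + 4·9 = 22 + 36 = 58°C.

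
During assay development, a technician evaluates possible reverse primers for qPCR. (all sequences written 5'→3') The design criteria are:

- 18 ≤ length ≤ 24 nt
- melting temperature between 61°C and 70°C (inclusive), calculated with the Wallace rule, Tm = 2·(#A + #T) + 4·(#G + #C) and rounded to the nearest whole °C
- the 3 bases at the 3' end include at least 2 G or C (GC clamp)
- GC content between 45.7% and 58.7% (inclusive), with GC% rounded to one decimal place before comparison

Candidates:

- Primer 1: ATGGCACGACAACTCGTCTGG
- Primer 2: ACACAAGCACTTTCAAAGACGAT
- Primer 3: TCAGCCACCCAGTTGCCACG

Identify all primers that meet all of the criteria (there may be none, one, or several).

Primer 1 (21 nt, A=5 T=4 G=6 C=6): length 21 ✓; Tm = 2·9 + 4·12 = 66°C ✓; 3' end TGG has 2 G/C ✓; GC 12/21 = 57.1% ✓ — passes.
Primer 2 (23 nt, A=10 T=4 G=3 C=6): length 23 ✓; Tm = 2·14 + 4·9 = 64°C ✓; 3' end GAT has 1 G/C, need ≥2 ✗; GC 9/23 = 39.1%, outside 45.7–58.7% ✗ — fails.
Primer 3 (20 nt, A=4 T=3 G=4 C=9): length 20 ✓; Tm = 2·7 + 4·13 = 66°C ✓; 3' end ACG has 2 G/C ✓; GC 13/20 = 65.0%, outside 45.7–58.7% ✗ — fails.

Primer 1 only.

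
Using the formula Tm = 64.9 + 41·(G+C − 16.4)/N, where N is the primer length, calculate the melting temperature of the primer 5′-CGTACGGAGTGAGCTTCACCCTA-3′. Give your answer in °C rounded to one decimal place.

58.8°C

Base counts: A=5, T=5, G=6, C=7; G+C = 13, N = 23.
Tm = 64.9 + 41·(13 − 16.4)/23 = 64.9 + -139.40/23 = 58.8°C.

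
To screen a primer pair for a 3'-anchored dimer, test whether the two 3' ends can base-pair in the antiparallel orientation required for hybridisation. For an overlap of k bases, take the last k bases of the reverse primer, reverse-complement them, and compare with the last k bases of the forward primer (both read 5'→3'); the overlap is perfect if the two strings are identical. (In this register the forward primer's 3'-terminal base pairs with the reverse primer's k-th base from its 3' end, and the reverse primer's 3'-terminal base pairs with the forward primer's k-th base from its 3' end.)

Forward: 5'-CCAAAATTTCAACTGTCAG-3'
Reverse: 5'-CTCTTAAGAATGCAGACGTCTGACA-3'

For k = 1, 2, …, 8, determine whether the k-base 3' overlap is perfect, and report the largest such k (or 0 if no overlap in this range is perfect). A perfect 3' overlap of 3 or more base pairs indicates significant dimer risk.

Longest perfect overlap: 6 complementary base pairs; significant dimer risk (threshold 3).

Last 8 bases (5'→3') — forward …ACTGTCAG, reverse …GTCTGACA.
Reverse complement of the reverse primer's last 8 bases: TGTCAGAC; its first k bases are the reverse complement of the reverse primer's last k bases, so a perfect k-base overlap needs the forward primer's last k bases to equal them.
Comparing (forward last k vs required): k=1: G vs T ✗; k=2: AG vs TG ✗; k=3: CAG vs TGT ✗; k=4: TCAG vs TGTC ✗; k=5: GTCAG vs TGTCA ✗; k=6: TGTCAG vs TGTCAG ✓; k=7: CTGTCAG vs TGTCAGA ✗; k=8: ACTGTCAG vs TGTCAGAC ✗.
Only k = 6 is perfect, so the longest perfect 3' overlap is 6.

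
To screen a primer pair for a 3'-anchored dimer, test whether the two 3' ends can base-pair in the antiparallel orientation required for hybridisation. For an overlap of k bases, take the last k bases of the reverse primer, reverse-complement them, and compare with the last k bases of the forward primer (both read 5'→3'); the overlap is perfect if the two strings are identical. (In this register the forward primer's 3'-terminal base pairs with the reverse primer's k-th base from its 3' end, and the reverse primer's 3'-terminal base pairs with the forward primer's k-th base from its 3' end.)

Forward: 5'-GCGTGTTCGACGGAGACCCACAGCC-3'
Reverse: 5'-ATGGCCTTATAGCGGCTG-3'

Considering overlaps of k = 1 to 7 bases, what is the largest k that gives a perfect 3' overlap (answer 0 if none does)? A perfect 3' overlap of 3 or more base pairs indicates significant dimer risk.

Longest perfect overlap: 5 complementary base pairs; significant dimer risk (threshold 3).

Last 7 bases (5'→3') — forward …CACAGCC, reverse …GCGGCTG.
Reverse complement of the reverse primer's last 7 bases: CAGCCGC; its first k bases are the reverse complement of the reverse primer's last k bases, so a perfect k-base overlap needs the forward primer's last k bases to equal them.
Comparing (forward last k vs required): k=1: C vs C ✓; k=2: CC vs CA ✗; k=3: GCC vs CAG ✗; k=4: AGCC vs CAGC ✗; k=5: CAGCC vs CAGCC ✓; k=6: ACAGCC vs CAGCCG ✗; k=7: CACAGCC vs CAGCCGC ✗.
Perfect overlaps at k = 1, 5; the largest is 5.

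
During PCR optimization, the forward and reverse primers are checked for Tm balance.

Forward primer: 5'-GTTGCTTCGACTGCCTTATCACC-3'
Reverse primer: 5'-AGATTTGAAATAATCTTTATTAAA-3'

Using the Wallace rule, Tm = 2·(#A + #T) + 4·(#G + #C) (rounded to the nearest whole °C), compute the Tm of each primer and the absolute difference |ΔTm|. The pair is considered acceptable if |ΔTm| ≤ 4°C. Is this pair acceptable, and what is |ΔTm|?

|ΔTm| = 16°C; the pair is not acceptable.

Forward: A=3 T=8 G=4 C=8 → Tm = 2·11 + 4·12 = 70°C.
Reverse: A=11 T=10 G=2 C=1 → Tm = 2·21 + 4·3 = 54°C.
|ΔTm| = |70 − 54| = 16°C, > 4°C.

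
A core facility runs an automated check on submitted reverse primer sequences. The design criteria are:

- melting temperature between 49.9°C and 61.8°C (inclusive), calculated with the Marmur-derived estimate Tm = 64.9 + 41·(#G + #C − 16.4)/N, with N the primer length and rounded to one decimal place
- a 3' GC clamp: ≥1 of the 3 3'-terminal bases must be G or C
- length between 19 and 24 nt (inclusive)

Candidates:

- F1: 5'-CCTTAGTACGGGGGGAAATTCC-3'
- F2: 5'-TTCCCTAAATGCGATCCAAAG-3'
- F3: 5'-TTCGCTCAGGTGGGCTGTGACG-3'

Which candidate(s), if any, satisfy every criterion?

F1 (22 nt, A=5 T=5 G=7 C=5): Tm = 64.9 + 41·(12 − 16.4)/22 = 56.7°C ✓; 3' end TCC has 2 G/C ✓; length 22 ✓ — passes.
F2 (21 nt, A=7 T=5 G=3 C=6): Tm = 64.9 + 41·(9 − 16.4)/21 = 50.5°C ✓; 3' end AAG has 1 G/C ✓; length 21 ✓ — passes.
F3 (22 nt, A=2 T=6 G=9 C=5): Tm = 64.9 + 41·(14 − 16.4)/22 = 60.4°C ✓; 3' end ACG has 2 G/C ✓; length 22 ✓ — passes.

F1, F2 and F3.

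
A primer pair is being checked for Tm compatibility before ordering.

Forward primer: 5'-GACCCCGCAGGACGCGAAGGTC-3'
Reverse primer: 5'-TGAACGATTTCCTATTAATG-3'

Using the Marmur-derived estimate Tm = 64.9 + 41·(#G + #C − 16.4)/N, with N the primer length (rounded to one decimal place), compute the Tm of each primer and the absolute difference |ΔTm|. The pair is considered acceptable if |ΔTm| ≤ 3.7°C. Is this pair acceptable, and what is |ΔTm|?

Forward: G+C = 16, N = 22 → Tm = 64.9 + 41·(16 − 16.4)/22 = 64.2°C.
Reverse: G+C = 6, N = 20 → Tm = 64.9 + 41·(6 − 16.4)/20 = 43.6°C.
|ΔTm| = |64.2 − 43.6| = 20.6°C, > 3.7°C.

|ΔTm| = 20.6°C; the pair is not acceptable.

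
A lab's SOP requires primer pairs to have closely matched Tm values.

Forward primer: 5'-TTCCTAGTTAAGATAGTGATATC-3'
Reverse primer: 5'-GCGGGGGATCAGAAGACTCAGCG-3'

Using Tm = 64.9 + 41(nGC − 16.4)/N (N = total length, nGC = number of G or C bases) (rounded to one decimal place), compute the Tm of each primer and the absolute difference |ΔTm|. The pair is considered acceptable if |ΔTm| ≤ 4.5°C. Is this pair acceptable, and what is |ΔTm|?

|ΔTm| = 14.3°C; the pair is not acceptable.

Forward: G+C = 7, N = 23 → Tm = 64.9 + 41·(7 − 16.4)/23 = 48.1°C.
Reverse: G+C = 15, N = 23 → Tm = 64.9 + 41·(15 − 16.4)/23 = 62.4°C.
|ΔTm| = |48.1 − 62.4| = 14.3°C, > 4.5°C.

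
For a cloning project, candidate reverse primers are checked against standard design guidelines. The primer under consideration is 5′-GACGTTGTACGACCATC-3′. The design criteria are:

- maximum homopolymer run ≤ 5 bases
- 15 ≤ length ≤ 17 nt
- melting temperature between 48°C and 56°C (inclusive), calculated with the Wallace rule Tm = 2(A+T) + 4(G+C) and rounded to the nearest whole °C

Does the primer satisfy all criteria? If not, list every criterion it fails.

Base counts: A=4, T=4, G=4, C=5 (length 17).
homopolymer run: longest run = 2 ✓
length: length 17 ✓
Tm: Tm = 2·8 + 4·9 = 52°C ✓

Meets all criteria.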